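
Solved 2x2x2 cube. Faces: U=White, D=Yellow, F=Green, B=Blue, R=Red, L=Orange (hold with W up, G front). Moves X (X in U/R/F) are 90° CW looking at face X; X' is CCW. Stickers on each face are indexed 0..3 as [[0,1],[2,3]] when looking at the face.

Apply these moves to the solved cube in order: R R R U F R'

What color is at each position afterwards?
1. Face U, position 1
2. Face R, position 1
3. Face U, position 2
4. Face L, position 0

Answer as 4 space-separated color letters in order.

After move 1 (R): R=RRRR U=WGWG F=GYGY D=YBYB B=WBWB
After move 2 (R): R=RRRR U=WYWY F=GBGB D=YWYW B=GBGB
After move 3 (R): R=RRRR U=WBWB F=GWGW D=YGYG B=YBYB
After move 4 (U): U=WWBB F=RRGW R=YBRR B=OOYB L=GWOO
After move 5 (F): F=GRWR U=WWOW R=BBBR D=RYYG L=GYOG
After move 6 (R'): R=BRBB U=WYOO F=GWWW D=RRYR B=GOYB
Query 1: U[1] = Y
Query 2: R[1] = R
Query 3: U[2] = O
Query 4: L[0] = G

Answer: Y R O G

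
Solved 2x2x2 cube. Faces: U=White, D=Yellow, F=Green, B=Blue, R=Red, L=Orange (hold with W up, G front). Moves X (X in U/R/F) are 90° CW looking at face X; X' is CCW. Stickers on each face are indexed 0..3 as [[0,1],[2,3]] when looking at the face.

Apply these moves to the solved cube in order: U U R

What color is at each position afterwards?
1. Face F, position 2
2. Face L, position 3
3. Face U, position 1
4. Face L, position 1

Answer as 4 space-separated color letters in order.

After move 1 (U): U=WWWW F=RRGG R=BBRR B=OOBB L=GGOO
After move 2 (U): U=WWWW F=BBGG R=OORR B=GGBB L=RROO
After move 3 (R): R=RORO U=WBWG F=BYGY D=YBYG B=WGWB
Query 1: F[2] = G
Query 2: L[3] = O
Query 3: U[1] = B
Query 4: L[1] = R

Answer: G O B R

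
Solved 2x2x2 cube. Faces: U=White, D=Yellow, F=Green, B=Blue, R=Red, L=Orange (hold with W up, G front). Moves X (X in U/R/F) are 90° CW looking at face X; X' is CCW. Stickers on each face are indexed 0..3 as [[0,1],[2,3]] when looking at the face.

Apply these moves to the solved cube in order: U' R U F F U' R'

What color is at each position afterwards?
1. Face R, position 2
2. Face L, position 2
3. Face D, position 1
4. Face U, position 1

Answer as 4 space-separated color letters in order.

Answer: Y O R W

Derivation:
After move 1 (U'): U=WWWW F=OOGG R=GGRR B=RRBB L=BBOO
After move 2 (R): R=RGRG U=WOWG F=OYGY D=YBYR B=WRWB
After move 3 (U): U=WWGO F=RGGY R=WRRG B=BBWB L=OYOO
After move 4 (F): F=GRYG U=WWOY R=GROG D=RWYR L=OYOB
After move 5 (F): F=YGGR U=WWBY R=ORYG D=OGYR L=OROW
After move 6 (U'): U=WYWB F=ORGR R=YGYG B=ORWB L=BBOW
After move 7 (R'): R=GGYY U=WWWO F=OYGB D=ORYR B=RRGB
Query 1: R[2] = Y
Query 2: L[2] = O
Query 3: D[1] = R
Query 4: U[1] = W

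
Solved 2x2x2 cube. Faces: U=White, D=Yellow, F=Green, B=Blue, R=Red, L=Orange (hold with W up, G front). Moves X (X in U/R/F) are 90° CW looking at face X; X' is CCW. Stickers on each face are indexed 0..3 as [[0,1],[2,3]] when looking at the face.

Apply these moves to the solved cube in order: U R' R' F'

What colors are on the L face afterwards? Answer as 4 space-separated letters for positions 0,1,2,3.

After move 1 (U): U=WWWW F=RRGG R=BBRR B=OOBB L=GGOO
After move 2 (R'): R=BRBR U=WBWO F=RWGW D=YRYG B=YOYB
After move 3 (R'): R=RRBB U=WYWY F=RBGO D=YWYW B=GORB
After move 4 (F'): F=BORG U=WYRB R=WRYB D=GOYW L=GYOW
Query: L face = GYOW

Answer: G Y O W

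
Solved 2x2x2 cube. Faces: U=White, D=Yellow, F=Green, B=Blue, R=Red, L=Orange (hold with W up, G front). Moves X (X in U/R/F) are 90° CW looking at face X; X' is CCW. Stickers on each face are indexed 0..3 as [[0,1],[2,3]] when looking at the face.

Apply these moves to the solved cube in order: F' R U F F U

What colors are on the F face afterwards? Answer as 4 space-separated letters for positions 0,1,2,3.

Answer: W B Y Y

Derivation:
After move 1 (F'): F=GGGG U=WWRR R=YRYR D=OOYY L=OWOW
After move 2 (R): R=YYRR U=WGRG F=GOGY D=OBYB B=RBWB
After move 3 (U): U=RWGG F=YYGY R=RBRR B=OWWB L=GOOW
After move 4 (F): F=GYYY U=RWWO R=GBGR D=RRYB L=GOOB
After move 5 (F): F=YGYY U=RWBO R=WBOR D=GGYB L=GROR
After move 6 (U): U=BROW F=WBYY R=OWOR B=GRWB L=YGOR
Query: F face = WBYY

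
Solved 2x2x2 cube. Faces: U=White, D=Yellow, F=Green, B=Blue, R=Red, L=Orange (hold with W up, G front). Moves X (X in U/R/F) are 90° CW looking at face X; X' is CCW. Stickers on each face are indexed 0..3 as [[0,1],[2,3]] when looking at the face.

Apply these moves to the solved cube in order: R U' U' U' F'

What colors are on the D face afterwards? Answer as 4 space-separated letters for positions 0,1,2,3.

After move 1 (R): R=RRRR U=WGWG F=GYGY D=YBYB B=WBWB
After move 2 (U'): U=GGWW F=OOGY R=GYRR B=RRWB L=WBOO
After move 3 (U'): U=GWGW F=WBGY R=OORR B=GYWB L=RROO
After move 4 (U'): U=WWGG F=RRGY R=WBRR B=OOWB L=GYOO
After move 5 (F'): F=RYRG U=WWWR R=BBYR D=YOYB L=GGOG
Query: D face = YOYB

Answer: Y O Y B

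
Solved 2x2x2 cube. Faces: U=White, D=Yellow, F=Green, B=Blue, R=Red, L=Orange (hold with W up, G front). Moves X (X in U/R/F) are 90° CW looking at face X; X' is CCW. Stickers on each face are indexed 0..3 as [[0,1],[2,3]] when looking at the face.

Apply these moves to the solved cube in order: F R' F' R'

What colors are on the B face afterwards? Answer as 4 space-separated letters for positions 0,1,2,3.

Answer: G B Y B

Derivation:
After move 1 (F): F=GGGG U=WWOO R=WRWR D=RRYY L=OYOY
After move 2 (R'): R=RRWW U=WBOB F=GWGO D=RGYG B=YBRB
After move 3 (F'): F=WOGG U=WBRW R=GRRW D=YYYG L=OBOO
After move 4 (R'): R=RWGR U=WRRY F=WBGW D=YOYG B=GBYB
Query: B face = GBYB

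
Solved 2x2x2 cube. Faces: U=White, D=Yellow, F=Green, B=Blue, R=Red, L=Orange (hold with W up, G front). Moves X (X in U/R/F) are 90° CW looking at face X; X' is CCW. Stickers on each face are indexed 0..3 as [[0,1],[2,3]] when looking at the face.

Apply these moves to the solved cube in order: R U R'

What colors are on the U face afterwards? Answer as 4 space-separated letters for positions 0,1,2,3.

Answer: W W G O

Derivation:
After move 1 (R): R=RRRR U=WGWG F=GYGY D=YBYB B=WBWB
After move 2 (U): U=WWGG F=RRGY R=WBRR B=OOWB L=GYOO
After move 3 (R'): R=BRWR U=WWGO F=RWGG D=YRYY B=BOBB
Query: U face = WWGO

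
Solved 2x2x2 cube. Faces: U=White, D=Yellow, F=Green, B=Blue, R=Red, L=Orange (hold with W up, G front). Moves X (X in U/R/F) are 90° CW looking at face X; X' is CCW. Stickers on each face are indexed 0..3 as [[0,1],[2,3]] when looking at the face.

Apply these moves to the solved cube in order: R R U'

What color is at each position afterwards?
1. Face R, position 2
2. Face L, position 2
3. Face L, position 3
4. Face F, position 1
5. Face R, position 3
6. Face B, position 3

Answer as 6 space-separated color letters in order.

Answer: R O O O R B

Derivation:
After move 1 (R): R=RRRR U=WGWG F=GYGY D=YBYB B=WBWB
After move 2 (R): R=RRRR U=WYWY F=GBGB D=YWYW B=GBGB
After move 3 (U'): U=YYWW F=OOGB R=GBRR B=RRGB L=GBOO
Query 1: R[2] = R
Query 2: L[2] = O
Query 3: L[3] = O
Query 4: F[1] = O
Query 5: R[3] = R
Query 6: B[3] = B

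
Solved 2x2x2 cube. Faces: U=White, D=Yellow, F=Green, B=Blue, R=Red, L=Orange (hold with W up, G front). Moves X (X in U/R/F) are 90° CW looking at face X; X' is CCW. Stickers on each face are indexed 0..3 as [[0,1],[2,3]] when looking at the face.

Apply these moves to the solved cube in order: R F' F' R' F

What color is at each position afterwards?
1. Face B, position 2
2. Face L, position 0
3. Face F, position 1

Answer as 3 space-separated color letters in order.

Answer: W O Y

Derivation:
After move 1 (R): R=RRRR U=WGWG F=GYGY D=YBYB B=WBWB
After move 2 (F'): F=YYGG U=WGRR R=BRYR D=OOYB L=OGOW
After move 3 (F'): F=YGYG U=WGBY R=OROR D=GWYB L=OROR
After move 4 (R'): R=RROO U=WWBW F=YGYY D=GGYG B=BBWB
After move 5 (F): F=YYYG U=WWRR R=BRWO D=ORYG L=OGOG
Query 1: B[2] = W
Query 2: L[0] = O
Query 3: F[1] = Y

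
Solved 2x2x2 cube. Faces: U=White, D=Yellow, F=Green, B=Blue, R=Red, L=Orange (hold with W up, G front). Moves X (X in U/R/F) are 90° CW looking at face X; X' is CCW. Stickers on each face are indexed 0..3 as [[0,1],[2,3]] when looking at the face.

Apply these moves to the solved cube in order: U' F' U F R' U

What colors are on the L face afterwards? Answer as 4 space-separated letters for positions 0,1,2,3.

Answer: O W O O

Derivation:
After move 1 (U'): U=WWWW F=OOGG R=GGRR B=RRBB L=BBOO
After move 2 (F'): F=OGOG U=WWGR R=YGYR D=BOYY L=BWOW
After move 3 (U): U=GWRW F=YGOG R=RRYR B=BWBB L=OGOW
After move 4 (F): F=OYGG U=GWWG R=RRWR D=YRYY L=OBOO
After move 5 (R'): R=RRRW U=GBWB F=OWGG D=YYYG B=YWRB
After move 6 (U): U=WGBB F=RRGG R=YWRW B=OBRB L=OWOO
Query: L face = OWOO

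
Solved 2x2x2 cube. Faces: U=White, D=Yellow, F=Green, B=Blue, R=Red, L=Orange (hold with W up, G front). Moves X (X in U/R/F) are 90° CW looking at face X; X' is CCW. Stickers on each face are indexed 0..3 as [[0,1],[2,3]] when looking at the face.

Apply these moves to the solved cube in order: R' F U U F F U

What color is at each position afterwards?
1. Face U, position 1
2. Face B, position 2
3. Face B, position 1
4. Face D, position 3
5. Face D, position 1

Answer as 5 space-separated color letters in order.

After move 1 (R'): R=RRRR U=WBWB F=GWGW D=YGYG B=YBYB
After move 2 (F): F=GGWW U=WBOO R=WRBR D=RRYG L=OYOG
After move 3 (U): U=OWOB F=WRWW R=YBBR B=OYYB L=GGOG
After move 4 (U): U=OOBW F=YBWW R=OYBR B=GGYB L=WROG
After move 5 (F): F=WYWB U=OOGR R=BYWR D=BOYG L=WROR
After move 6 (F): F=WWBY U=OORR R=GYRR D=WBYG L=WBOO
After move 7 (U): U=RORO F=GYBY R=GGRR B=WBYB L=WWOO
Query 1: U[1] = O
Query 2: B[2] = Y
Query 3: B[1] = B
Query 4: D[3] = G
Query 5: D[1] = B

Answer: O Y B G B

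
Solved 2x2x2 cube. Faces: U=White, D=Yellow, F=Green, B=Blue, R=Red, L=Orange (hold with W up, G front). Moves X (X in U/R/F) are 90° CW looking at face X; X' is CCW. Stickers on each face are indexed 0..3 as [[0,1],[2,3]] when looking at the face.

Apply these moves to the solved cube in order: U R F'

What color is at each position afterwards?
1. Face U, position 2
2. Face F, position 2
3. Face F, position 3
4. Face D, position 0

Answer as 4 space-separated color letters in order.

Answer: R R G G

Derivation:
After move 1 (U): U=WWWW F=RRGG R=BBRR B=OOBB L=GGOO
After move 2 (R): R=RBRB U=WRWG F=RYGY D=YBYO B=WOWB
After move 3 (F'): F=YYRG U=WRRR R=BBYB D=GOYO L=GGOW
Query 1: U[2] = R
Query 2: F[2] = R
Query 3: F[3] = G
Query 4: D[0] = G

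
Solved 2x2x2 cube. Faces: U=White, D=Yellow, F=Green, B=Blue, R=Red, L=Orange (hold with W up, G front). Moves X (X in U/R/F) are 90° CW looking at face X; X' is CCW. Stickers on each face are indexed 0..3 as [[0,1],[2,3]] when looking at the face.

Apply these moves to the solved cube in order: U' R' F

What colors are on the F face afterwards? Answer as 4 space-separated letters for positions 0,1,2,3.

After move 1 (U'): U=WWWW F=OOGG R=GGRR B=RRBB L=BBOO
After move 2 (R'): R=GRGR U=WBWR F=OWGW D=YOYG B=YRYB
After move 3 (F): F=GOWW U=WBOB R=WRRR D=GGYG L=BYOO
Query: F face = GOWW

Answer: G O W W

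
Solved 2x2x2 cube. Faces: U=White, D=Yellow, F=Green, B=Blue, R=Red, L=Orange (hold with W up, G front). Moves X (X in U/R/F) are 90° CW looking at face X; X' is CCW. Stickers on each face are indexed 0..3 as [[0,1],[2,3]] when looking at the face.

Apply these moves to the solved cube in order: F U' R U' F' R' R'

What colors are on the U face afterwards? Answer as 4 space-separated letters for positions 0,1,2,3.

After move 1 (F): F=GGGG U=WWOO R=WRWR D=RRYY L=OYOY
After move 2 (U'): U=WOWO F=OYGG R=GGWR B=WRBB L=BBOY
After move 3 (R): R=WGRG U=WYWG F=ORGY D=RBYW B=OROB
After move 4 (U'): U=YGWW F=BBGY R=ORRG B=WGOB L=OROY
After move 5 (F'): F=BYBG U=YGOR R=BRRG D=RYYW L=OWOW
After move 6 (R'): R=RGBR U=YOOW F=BGBR D=RYYG B=WGYB
After move 7 (R'): R=GRRB U=YYOW F=BOBW D=RGYR B=GGYB
Query: U face = YYOW

Answer: Y Y O W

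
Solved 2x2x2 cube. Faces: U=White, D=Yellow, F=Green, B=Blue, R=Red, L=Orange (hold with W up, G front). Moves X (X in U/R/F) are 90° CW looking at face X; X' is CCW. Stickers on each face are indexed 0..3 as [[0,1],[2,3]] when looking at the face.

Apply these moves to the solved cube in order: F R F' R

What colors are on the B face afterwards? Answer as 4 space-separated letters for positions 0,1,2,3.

After move 1 (F): F=GGGG U=WWOO R=WRWR D=RRYY L=OYOY
After move 2 (R): R=WWRR U=WGOG F=GRGY D=RBYB B=OBWB
After move 3 (F'): F=RYGG U=WGWR R=BWRR D=YYYB L=OGOO
After move 4 (R): R=RBRW U=WYWG F=RYGB D=YWYO B=RBGB
Query: B face = RBGB

Answer: R B G B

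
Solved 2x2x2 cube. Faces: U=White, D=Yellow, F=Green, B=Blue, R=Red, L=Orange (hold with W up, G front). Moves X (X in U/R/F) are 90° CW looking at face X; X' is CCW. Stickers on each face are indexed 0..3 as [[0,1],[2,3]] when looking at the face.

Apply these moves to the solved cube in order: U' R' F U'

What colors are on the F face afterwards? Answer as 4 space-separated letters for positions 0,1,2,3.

Answer: B Y W W

Derivation:
After move 1 (U'): U=WWWW F=OOGG R=GGRR B=RRBB L=BBOO
After move 2 (R'): R=GRGR U=WBWR F=OWGW D=YOYG B=YRYB
After move 3 (F): F=GOWW U=WBOB R=WRRR D=GGYG L=BYOO
After move 4 (U'): U=BBWO F=BYWW R=GORR B=WRYB L=YROO
Query: F face = BYWW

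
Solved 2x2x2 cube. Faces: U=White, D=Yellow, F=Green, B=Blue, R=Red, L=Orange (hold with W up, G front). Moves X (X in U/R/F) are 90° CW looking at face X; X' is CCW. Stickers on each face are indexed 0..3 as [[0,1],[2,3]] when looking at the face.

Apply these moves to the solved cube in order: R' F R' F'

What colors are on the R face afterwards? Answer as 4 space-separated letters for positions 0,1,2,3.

After move 1 (R'): R=RRRR U=WBWB F=GWGW D=YGYG B=YBYB
After move 2 (F): F=GGWW U=WBOO R=WRBR D=RRYG L=OYOG
After move 3 (R'): R=RRWB U=WYOY F=GBWO D=RGYW B=GBRB
After move 4 (F'): F=BOGW U=WYRW R=GRRB D=YGYW L=OYOO
Query: R face = GRRB

Answer: G R R B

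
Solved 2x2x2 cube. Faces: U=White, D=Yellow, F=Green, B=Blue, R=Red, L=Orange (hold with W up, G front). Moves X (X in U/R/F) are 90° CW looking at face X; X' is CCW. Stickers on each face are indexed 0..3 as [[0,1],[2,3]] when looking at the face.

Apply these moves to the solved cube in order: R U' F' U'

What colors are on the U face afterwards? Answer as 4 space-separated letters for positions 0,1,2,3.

Answer: G R G G

Derivation:
After move 1 (R): R=RRRR U=WGWG F=GYGY D=YBYB B=WBWB
After move 2 (U'): U=GGWW F=OOGY R=GYRR B=RRWB L=WBOO
After move 3 (F'): F=OYOG U=GGGR R=BYYR D=BOYB L=WWOW
After move 4 (U'): U=GRGG F=WWOG R=OYYR B=BYWB L=RROW
Query: U face = GRGG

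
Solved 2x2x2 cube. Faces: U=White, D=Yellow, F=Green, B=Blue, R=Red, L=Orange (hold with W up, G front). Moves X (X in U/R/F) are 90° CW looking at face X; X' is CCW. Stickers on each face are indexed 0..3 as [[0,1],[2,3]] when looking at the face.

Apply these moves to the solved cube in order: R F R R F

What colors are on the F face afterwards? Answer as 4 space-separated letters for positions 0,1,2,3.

Answer: Y G W W

Derivation:
After move 1 (R): R=RRRR U=WGWG F=GYGY D=YBYB B=WBWB
After move 2 (F): F=GGYY U=WGOO R=WRGR D=RRYB L=OYOB
After move 3 (R): R=GWRR U=WGOY F=GRYB D=RWYW B=OBGB
After move 4 (R): R=RGRW U=WROB F=GWYW D=RGYO B=YBGB
After move 5 (F): F=YGWW U=WRBY R=OGBW D=RRYO L=OROG
Query: F face = YGWW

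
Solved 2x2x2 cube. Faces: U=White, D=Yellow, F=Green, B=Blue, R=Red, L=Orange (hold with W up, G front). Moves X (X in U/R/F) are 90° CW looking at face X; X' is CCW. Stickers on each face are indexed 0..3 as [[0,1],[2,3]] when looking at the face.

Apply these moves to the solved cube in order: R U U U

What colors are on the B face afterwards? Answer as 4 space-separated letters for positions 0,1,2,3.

After move 1 (R): R=RRRR U=WGWG F=GYGY D=YBYB B=WBWB
After move 2 (U): U=WWGG F=RRGY R=WBRR B=OOWB L=GYOO
After move 3 (U): U=GWGW F=WBGY R=OORR B=GYWB L=RROO
After move 4 (U): U=GGWW F=OOGY R=GYRR B=RRWB L=WBOO
Query: B face = RRWB

Answer: R R W B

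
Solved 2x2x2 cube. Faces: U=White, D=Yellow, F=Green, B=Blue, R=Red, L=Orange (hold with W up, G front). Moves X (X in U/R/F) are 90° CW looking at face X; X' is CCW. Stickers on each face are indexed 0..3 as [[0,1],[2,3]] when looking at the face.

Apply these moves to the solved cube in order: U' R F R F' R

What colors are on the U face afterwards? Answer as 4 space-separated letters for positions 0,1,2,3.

Answer: W R G Y

Derivation:
After move 1 (U'): U=WWWW F=OOGG R=GGRR B=RRBB L=BBOO
After move 2 (R): R=RGRG U=WOWG F=OYGY D=YBYR B=WRWB
After move 3 (F): F=GOYY U=WOOB R=WGGG D=RRYR L=BYOB
After move 4 (R): R=GWGG U=WOOY F=GRYR D=RWYW B=BROB
After move 5 (F'): F=RRGY U=WOGG R=WWRG D=YBYW L=BYOO
After move 6 (R): R=RWGW U=WRGY F=RBGW D=YOYB B=GROB
Query: U face = WRGY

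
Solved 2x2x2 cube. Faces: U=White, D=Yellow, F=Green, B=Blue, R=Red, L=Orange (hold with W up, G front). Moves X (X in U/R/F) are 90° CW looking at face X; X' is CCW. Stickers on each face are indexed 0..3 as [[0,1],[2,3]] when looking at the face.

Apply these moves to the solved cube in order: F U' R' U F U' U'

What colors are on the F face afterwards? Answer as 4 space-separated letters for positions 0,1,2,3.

Answer: B B O R

Derivation:
After move 1 (F): F=GGGG U=WWOO R=WRWR D=RRYY L=OYOY
After move 2 (U'): U=WOWO F=OYGG R=GGWR B=WRBB L=BBOY
After move 3 (R'): R=GRGW U=WBWW F=OOGO D=RYYG B=YRRB
After move 4 (U): U=WWWB F=GRGO R=YRGW B=BBRB L=OOOY
After move 5 (F): F=GGOR U=WWYO R=WRBW D=GYYG L=OROY
After move 6 (U'): U=WOWY F=OROR R=GGBW B=WRRB L=BBOY
After move 7 (U'): U=OYWW F=BBOR R=ORBW B=GGRB L=WROY
Query: F face = BBOR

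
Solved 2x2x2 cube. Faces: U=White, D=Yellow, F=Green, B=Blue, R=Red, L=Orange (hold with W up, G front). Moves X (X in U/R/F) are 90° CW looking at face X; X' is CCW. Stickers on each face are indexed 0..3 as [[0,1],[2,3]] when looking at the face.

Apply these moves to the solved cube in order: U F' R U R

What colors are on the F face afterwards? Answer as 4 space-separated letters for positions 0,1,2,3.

After move 1 (U): U=WWWW F=RRGG R=BBRR B=OOBB L=GGOO
After move 2 (F'): F=RGRG U=WWBR R=YBYR D=GOYY L=GWOW
After move 3 (R): R=YYRB U=WGBG F=RORY D=GBYO B=ROWB
After move 4 (U): U=BWGG F=YYRY R=RORB B=GWWB L=ROOW
After move 5 (R): R=RRBO U=BYGY F=YBRO D=GWYG B=GWWB
Query: F face = YBRO

Answer: Y B R O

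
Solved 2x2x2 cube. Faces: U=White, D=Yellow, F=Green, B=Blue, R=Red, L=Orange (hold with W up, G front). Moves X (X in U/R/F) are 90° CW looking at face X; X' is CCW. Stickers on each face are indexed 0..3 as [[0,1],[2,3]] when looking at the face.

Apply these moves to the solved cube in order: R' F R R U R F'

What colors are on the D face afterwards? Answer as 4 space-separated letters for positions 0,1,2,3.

After move 1 (R'): R=RRRR U=WBWB F=GWGW D=YGYG B=YBYB
After move 2 (F): F=GGWW U=WBOO R=WRBR D=RRYG L=OYOG
After move 3 (R): R=BWRR U=WGOW F=GRWG D=RYYY B=OBBB
After move 4 (R): R=RBRW U=WROG F=GYWY D=RBYO B=WBGB
After move 5 (U): U=OWGR F=RBWY R=WBRW B=OYGB L=GYOG
After move 6 (R): R=RWWB U=OBGY F=RBWO D=RGYO B=RYWB
After move 7 (F'): F=BORW U=OBRW R=GWRB D=YGYO L=GYOG
Query: D face = YGYO

Answer: Y G Y O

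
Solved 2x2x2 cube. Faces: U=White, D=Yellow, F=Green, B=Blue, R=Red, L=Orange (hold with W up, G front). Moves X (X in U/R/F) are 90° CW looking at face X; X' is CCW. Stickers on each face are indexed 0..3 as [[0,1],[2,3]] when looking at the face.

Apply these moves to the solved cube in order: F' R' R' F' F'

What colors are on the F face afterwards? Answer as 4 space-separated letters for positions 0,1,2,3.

After move 1 (F'): F=GGGG U=WWRR R=YRYR D=OOYY L=OWOW
After move 2 (R'): R=RRYY U=WBRB F=GWGR D=OGYG B=YBOB
After move 3 (R'): R=RYRY U=WORY F=GBGB D=OWYR B=GBGB
After move 4 (F'): F=BBGG U=WORR R=WYOY D=WWYR L=OYOR
After move 5 (F'): F=BGBG U=WOWO R=WYWY D=YRYR L=OROR
Query: F face = BGBG

Answer: B G B G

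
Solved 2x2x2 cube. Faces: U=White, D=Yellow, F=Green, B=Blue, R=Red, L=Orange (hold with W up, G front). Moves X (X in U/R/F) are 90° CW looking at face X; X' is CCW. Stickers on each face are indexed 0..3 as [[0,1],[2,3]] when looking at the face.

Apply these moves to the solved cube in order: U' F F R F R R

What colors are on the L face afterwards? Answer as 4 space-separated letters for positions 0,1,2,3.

After move 1 (U'): U=WWWW F=OOGG R=GGRR B=RRBB L=BBOO
After move 2 (F): F=GOGO U=WWOB R=WGWR D=RGYY L=BYOY
After move 3 (F): F=GGOO U=WWYY R=OGBR D=WWYY L=BROG
After move 4 (R): R=BORG U=WGYO F=GWOY D=WBYR B=YRWB
After move 5 (F): F=OGYW U=WGGR R=YOOG D=RBYR L=BWOB
After move 6 (R): R=OYGO U=WGGW F=OBYR D=RWYY B=RRGB
After move 7 (R): R=GOOY U=WBGR F=OWYY D=RGYR B=WRGB
Query: L face = BWOB

Answer: B W O B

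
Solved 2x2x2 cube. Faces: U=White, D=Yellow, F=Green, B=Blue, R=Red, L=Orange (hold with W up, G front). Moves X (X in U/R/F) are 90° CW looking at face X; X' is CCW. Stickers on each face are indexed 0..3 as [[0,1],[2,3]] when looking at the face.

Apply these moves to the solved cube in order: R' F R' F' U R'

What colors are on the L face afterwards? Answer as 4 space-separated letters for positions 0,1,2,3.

Answer: B O O O

Derivation:
After move 1 (R'): R=RRRR U=WBWB F=GWGW D=YGYG B=YBYB
After move 2 (F): F=GGWW U=WBOO R=WRBR D=RRYG L=OYOG
After move 3 (R'): R=RRWB U=WYOY F=GBWO D=RGYW B=GBRB
After move 4 (F'): F=BOGW U=WYRW R=GRRB D=YGYW L=OYOO
After move 5 (U): U=RWWY F=GRGW R=GBRB B=OYRB L=BOOO
After move 6 (R'): R=BBGR U=RRWO F=GWGY D=YRYW B=WYGB
Query: L face = BOOO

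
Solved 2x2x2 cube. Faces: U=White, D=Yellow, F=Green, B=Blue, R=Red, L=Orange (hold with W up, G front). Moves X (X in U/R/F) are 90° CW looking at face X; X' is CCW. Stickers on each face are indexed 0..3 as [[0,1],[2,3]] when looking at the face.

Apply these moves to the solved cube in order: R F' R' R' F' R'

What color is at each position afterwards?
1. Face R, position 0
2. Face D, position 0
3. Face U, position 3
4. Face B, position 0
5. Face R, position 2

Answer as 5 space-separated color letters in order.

After move 1 (R): R=RRRR U=WGWG F=GYGY D=YBYB B=WBWB
After move 2 (F'): F=YYGG U=WGRR R=BRYR D=OOYB L=OGOW
After move 3 (R'): R=RRBY U=WWRW F=YGGR D=OYYG B=BBOB
After move 4 (R'): R=RYRB U=WORB F=YWGW D=OGYR B=GBYB
After move 5 (F'): F=WWYG U=WORR R=GYOB D=GWYR L=OBOR
After move 6 (R'): R=YBGO U=WYRG F=WOYR D=GWYG B=RBWB
Query 1: R[0] = Y
Query 2: D[0] = G
Query 3: U[3] = G
Query 4: B[0] = R
Query 5: R[2] = G

Answer: Y G G R G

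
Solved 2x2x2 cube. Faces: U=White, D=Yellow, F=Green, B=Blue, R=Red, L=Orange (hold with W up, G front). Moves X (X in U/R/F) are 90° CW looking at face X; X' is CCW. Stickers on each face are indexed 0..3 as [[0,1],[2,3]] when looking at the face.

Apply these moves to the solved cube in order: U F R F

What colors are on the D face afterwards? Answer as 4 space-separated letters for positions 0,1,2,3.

After move 1 (U): U=WWWW F=RRGG R=BBRR B=OOBB L=GGOO
After move 2 (F): F=GRGR U=WWOG R=WBWR D=RBYY L=GYOY
After move 3 (R): R=WWRB U=WROR F=GBGY D=RBYO B=GOWB
After move 4 (F): F=GGYB U=WRYY R=OWRB D=RWYO L=GROB
Query: D face = RWYO

Answer: R W Y O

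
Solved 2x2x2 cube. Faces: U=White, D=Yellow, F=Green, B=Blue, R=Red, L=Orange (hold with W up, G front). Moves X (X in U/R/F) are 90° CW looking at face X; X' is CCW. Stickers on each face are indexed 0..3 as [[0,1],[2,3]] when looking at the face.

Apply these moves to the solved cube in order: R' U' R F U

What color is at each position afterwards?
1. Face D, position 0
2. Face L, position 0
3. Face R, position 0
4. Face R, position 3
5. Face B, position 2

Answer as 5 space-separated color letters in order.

Answer: R G W W B

Derivation:
After move 1 (R'): R=RRRR U=WBWB F=GWGW D=YGYG B=YBYB
After move 2 (U'): U=BBWW F=OOGW R=GWRR B=RRYB L=YBOO
After move 3 (R): R=RGRW U=BOWW F=OGGG D=YYYR B=WRBB
After move 4 (F): F=GOGG U=BOOB R=WGWW D=RRYR L=YYOY
After move 5 (U): U=OBBO F=WGGG R=WRWW B=YYBB L=GOOY
Query 1: D[0] = R
Query 2: L[0] = G
Query 3: R[0] = W
Query 4: R[3] = W
Query 5: B[2] = B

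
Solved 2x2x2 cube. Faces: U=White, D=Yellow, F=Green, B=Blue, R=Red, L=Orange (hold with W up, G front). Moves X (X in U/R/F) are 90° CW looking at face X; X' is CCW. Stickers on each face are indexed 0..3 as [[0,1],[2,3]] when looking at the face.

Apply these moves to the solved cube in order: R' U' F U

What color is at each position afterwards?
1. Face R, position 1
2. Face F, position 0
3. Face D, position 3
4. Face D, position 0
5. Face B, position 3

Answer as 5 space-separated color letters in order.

Answer: R W G R B

Derivation:
After move 1 (R'): R=RRRR U=WBWB F=GWGW D=YGYG B=YBYB
After move 2 (U'): U=BBWW F=OOGW R=GWRR B=RRYB L=YBOO
After move 3 (F): F=GOWO U=BBOB R=WWWR D=RGYG L=YYOG
After move 4 (U): U=OBBB F=WWWO R=RRWR B=YYYB L=GOOG
Query 1: R[1] = R
Query 2: F[0] = W
Query 3: D[3] = G
Query 4: D[0] = R
Query 5: B[3] = B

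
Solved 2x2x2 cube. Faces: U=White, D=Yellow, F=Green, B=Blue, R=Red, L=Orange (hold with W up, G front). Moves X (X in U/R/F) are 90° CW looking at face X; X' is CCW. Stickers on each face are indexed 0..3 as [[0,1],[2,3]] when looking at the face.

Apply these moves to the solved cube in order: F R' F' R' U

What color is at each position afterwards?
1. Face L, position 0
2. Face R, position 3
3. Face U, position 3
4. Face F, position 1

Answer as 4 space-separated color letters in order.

Answer: W R R W

Derivation:
After move 1 (F): F=GGGG U=WWOO R=WRWR D=RRYY L=OYOY
After move 2 (R'): R=RRWW U=WBOB F=GWGO D=RGYG B=YBRB
After move 3 (F'): F=WOGG U=WBRW R=GRRW D=YYYG L=OBOO
After move 4 (R'): R=RWGR U=WRRY F=WBGW D=YOYG B=GBYB
After move 5 (U): U=RWYR F=RWGW R=GBGR B=OBYB L=WBOO
Query 1: L[0] = W
Query 2: R[3] = R
Query 3: U[3] = R
Query 4: F[1] = W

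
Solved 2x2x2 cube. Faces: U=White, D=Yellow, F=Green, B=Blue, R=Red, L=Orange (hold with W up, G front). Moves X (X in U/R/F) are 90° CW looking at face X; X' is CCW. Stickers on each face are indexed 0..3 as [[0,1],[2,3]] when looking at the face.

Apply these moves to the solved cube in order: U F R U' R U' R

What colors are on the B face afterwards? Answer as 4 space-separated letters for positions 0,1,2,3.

After move 1 (U): U=WWWW F=RRGG R=BBRR B=OOBB L=GGOO
After move 2 (F): F=GRGR U=WWOG R=WBWR D=RBYY L=GYOY
After move 3 (R): R=WWRB U=WROR F=GBGY D=RBYO B=GOWB
After move 4 (U'): U=RRWO F=GYGY R=GBRB B=WWWB L=GOOY
After move 5 (R): R=RGBB U=RYWY F=GBGO D=RWYW B=OWRB
After move 6 (U'): U=YYRW F=GOGO R=GBBB B=RGRB L=OWOY
After move 7 (R): R=BGBB U=YORO F=GWGW D=RRYR B=WGYB
Query: B face = WGYB

Answer: W G Y B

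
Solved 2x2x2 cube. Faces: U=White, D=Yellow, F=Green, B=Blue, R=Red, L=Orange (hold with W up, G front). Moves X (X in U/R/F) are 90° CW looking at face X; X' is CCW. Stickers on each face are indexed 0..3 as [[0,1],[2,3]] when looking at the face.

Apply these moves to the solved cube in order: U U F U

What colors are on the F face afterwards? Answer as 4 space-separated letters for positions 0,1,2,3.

Answer: W O G B

Derivation:
After move 1 (U): U=WWWW F=RRGG R=BBRR B=OOBB L=GGOO
After move 2 (U): U=WWWW F=BBGG R=OORR B=GGBB L=RROO
After move 3 (F): F=GBGB U=WWOR R=WOWR D=ROYY L=RYOY
After move 4 (U): U=OWRW F=WOGB R=GGWR B=RYBB L=GBOY
Query: F face = WOGB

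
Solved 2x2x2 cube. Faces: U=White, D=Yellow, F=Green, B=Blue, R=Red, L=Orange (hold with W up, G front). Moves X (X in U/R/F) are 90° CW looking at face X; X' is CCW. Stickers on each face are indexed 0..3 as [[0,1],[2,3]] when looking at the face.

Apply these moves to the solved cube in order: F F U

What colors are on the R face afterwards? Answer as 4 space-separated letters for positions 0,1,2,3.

Answer: B B O R

Derivation:
After move 1 (F): F=GGGG U=WWOO R=WRWR D=RRYY L=OYOY
After move 2 (F): F=GGGG U=WWYY R=OROR D=WWYY L=OROR
After move 3 (U): U=YWYW F=ORGG R=BBOR B=ORBB L=GGOR
Query: R face = BBOR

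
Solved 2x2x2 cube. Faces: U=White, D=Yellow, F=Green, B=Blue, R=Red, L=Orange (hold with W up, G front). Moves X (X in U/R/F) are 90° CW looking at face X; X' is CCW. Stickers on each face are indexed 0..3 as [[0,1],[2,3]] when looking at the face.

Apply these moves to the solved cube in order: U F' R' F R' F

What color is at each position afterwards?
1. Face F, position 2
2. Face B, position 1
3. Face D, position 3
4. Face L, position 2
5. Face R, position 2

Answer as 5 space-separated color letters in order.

Answer: W O W O Y

Derivation:
After move 1 (U): U=WWWW F=RRGG R=BBRR B=OOBB L=GGOO
After move 2 (F'): F=RGRG U=WWBR R=YBYR D=GOYY L=GWOW
After move 3 (R'): R=BRYY U=WBBO F=RWRR D=GGYG B=YOOB
After move 4 (F): F=RRRW U=WBWW R=BROY D=YBYG L=GGOG
After move 5 (R'): R=RYBO U=WOWY F=RBRW D=YRYW B=GOBB
After move 6 (F): F=RRWB U=WOGG R=WYYO D=BRYW L=GYOR
Query 1: F[2] = W
Query 2: B[1] = O
Query 3: D[3] = W
Query 4: L[2] = O
Query 5: R[2] = Y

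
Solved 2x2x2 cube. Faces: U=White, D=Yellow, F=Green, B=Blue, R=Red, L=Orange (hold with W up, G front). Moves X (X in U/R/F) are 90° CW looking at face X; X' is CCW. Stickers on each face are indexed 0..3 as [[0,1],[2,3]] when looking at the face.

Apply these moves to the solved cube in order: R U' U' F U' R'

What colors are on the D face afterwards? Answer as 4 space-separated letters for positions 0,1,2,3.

Answer: R Y Y B

Derivation:
After move 1 (R): R=RRRR U=WGWG F=GYGY D=YBYB B=WBWB
After move 2 (U'): U=GGWW F=OOGY R=GYRR B=RRWB L=WBOO
After move 3 (U'): U=GWGW F=WBGY R=OORR B=GYWB L=RROO
After move 4 (F): F=GWYB U=GWOR R=GOWR D=ROYB L=RYOB
After move 5 (U'): U=WRGO F=RYYB R=GWWR B=GOWB L=GYOB
After move 6 (R'): R=WRGW U=WWGG F=RRYO D=RYYB B=BOOB
Query: D face = RYYB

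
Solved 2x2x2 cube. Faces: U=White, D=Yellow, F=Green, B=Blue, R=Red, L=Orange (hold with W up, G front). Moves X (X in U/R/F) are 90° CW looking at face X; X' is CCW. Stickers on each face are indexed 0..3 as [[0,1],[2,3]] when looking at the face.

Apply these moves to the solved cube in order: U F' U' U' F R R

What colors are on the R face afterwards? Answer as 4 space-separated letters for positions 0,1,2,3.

After move 1 (U): U=WWWW F=RRGG R=BBRR B=OOBB L=GGOO
After move 2 (F'): F=RGRG U=WWBR R=YBYR D=GOYY L=GWOW
After move 3 (U'): U=WRWB F=GWRG R=RGYR B=YBBB L=OOOW
After move 4 (U'): U=RBWW F=OORG R=GWYR B=RGBB L=YBOW
After move 5 (F): F=ROGO U=RBWB R=WWWR D=YGYY L=YGOO
After move 6 (R): R=WWRW U=ROWO F=RGGY D=YBYR B=BGBB
After move 7 (R): R=RWWW U=RGWY F=RBGR D=YBYB B=OGOB
Query: R face = RWWW

Answer: R W W W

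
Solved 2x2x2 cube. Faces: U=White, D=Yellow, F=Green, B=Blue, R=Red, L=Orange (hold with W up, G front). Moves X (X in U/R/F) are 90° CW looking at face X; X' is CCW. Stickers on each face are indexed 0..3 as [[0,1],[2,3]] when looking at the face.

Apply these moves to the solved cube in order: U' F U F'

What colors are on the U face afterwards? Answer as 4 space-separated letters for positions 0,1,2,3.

Answer: O W R W

Derivation:
After move 1 (U'): U=WWWW F=OOGG R=GGRR B=RRBB L=BBOO
After move 2 (F): F=GOGO U=WWOB R=WGWR D=RGYY L=BYOY
After move 3 (U): U=OWBW F=WGGO R=RRWR B=BYBB L=GOOY
After move 4 (F'): F=GOWG U=OWRW R=GRRR D=OYYY L=GWOB
Query: U face = OWRW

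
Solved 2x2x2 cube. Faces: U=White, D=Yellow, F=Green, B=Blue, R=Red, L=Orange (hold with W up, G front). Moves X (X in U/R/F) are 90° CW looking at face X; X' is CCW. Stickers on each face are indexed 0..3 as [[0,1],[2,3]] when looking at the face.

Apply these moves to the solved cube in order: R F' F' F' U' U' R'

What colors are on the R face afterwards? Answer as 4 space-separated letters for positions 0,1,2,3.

Answer: Y R O G

Derivation:
After move 1 (R): R=RRRR U=WGWG F=GYGY D=YBYB B=WBWB
After move 2 (F'): F=YYGG U=WGRR R=BRYR D=OOYB L=OGOW
After move 3 (F'): F=YGYG U=WGBY R=OROR D=GWYB L=OROR
After move 4 (F'): F=GGYY U=WGOO R=WRGR D=RRYB L=OYOB
After move 5 (U'): U=GOWO F=OYYY R=GGGR B=WRWB L=WBOB
After move 6 (U'): U=OOGW F=WBYY R=OYGR B=GGWB L=WROB
After move 7 (R'): R=YROG U=OWGG F=WOYW D=RBYY B=BGRB
Query: R face = YROG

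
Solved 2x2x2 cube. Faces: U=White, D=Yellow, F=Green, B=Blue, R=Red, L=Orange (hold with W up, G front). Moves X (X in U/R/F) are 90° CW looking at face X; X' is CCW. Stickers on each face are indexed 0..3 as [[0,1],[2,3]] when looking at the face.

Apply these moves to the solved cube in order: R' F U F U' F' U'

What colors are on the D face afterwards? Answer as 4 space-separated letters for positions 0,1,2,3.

Answer: Y R Y G

Derivation:
After move 1 (R'): R=RRRR U=WBWB F=GWGW D=YGYG B=YBYB
After move 2 (F): F=GGWW U=WBOO R=WRBR D=RRYG L=OYOG
After move 3 (U): U=OWOB F=WRWW R=YBBR B=OYYB L=GGOG
After move 4 (F): F=WWWR U=OWGG R=OBBR D=BYYG L=GROR
After move 5 (U'): U=WGOG F=GRWR R=WWBR B=OBYB L=OYOR
After move 6 (F'): F=RRGW U=WGWB R=YWBR D=YRYG L=OGOO
After move 7 (U'): U=GBWW F=OGGW R=RRBR B=YWYB L=OBOO
Query: D face = YRYG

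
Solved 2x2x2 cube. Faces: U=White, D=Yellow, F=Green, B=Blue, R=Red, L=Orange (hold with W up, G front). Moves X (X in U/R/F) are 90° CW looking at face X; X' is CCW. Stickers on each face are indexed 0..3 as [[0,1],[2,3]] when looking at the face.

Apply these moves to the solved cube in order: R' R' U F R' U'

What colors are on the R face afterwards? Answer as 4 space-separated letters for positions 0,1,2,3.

After move 1 (R'): R=RRRR U=WBWB F=GWGW D=YGYG B=YBYB
After move 2 (R'): R=RRRR U=WYWY F=GBGB D=YWYW B=GBGB
After move 3 (U): U=WWYY F=RRGB R=GBRR B=OOGB L=GBOO
After move 4 (F): F=GRBR U=WWOB R=YBYR D=RGYW L=GYOW
After move 5 (R'): R=BRYY U=WGOO F=GWBB D=RRYR B=WOGB
After move 6 (U'): U=GOWO F=GYBB R=GWYY B=BRGB L=WOOW
Query: R face = GWYY

Answer: G W Y Y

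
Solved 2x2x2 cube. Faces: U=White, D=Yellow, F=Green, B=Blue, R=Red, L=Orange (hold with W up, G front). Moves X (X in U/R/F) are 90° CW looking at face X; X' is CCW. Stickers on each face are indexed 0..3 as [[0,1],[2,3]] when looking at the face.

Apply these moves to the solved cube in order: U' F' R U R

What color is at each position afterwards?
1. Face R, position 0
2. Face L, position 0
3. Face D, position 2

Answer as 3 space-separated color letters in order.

After move 1 (U'): U=WWWW F=OOGG R=GGRR B=RRBB L=BBOO
After move 2 (F'): F=OGOG U=WWGR R=YGYR D=BOYY L=BWOW
After move 3 (R): R=YYRG U=WGGG F=OOOY D=BBYR B=RRWB
After move 4 (U): U=GWGG F=YYOY R=RRRG B=BWWB L=OOOW
After move 5 (R): R=RRGR U=GYGY F=YBOR D=BWYB B=GWWB
Query 1: R[0] = R
Query 2: L[0] = O
Query 3: D[2] = Y

Answer: R O Y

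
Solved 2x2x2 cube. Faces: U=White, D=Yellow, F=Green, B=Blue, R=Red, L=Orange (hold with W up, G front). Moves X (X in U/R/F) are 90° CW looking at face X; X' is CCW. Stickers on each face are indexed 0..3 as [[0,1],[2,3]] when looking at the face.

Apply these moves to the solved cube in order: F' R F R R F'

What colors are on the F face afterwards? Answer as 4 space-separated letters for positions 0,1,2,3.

Answer: W R G Y

Derivation:
After move 1 (F'): F=GGGG U=WWRR R=YRYR D=OOYY L=OWOW
After move 2 (R): R=YYRR U=WGRG F=GOGY D=OBYB B=RBWB
After move 3 (F): F=GGYO U=WGWW R=RYGR D=RYYB L=OOOB
After move 4 (R): R=GRRY U=WGWO F=GYYB D=RWYR B=WBGB
After move 5 (R): R=RGYR U=WYWB F=GWYR D=RGYW B=OBGB
After move 6 (F'): F=WRGY U=WYRY R=GGRR D=OBYW L=OBOW
Query: F face = WRGY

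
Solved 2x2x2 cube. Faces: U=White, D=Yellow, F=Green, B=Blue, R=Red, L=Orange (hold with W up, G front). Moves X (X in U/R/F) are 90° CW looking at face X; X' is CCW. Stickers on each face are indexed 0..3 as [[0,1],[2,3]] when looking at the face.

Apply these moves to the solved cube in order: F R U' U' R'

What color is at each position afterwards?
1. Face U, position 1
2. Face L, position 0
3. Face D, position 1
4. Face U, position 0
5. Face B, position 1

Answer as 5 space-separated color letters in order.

After move 1 (F): F=GGGG U=WWOO R=WRWR D=RRYY L=OYOY
After move 2 (R): R=WWRR U=WGOG F=GRGY D=RBYB B=OBWB
After move 3 (U'): U=GGWO F=OYGY R=GRRR B=WWWB L=OBOY
After move 4 (U'): U=GOGW F=OBGY R=OYRR B=GRWB L=WWOY
After move 5 (R'): R=YROR U=GWGG F=OOGW D=RBYY B=BRBB
Query 1: U[1] = W
Query 2: L[0] = W
Query 3: D[1] = B
Query 4: U[0] = G
Query 5: B[1] = R

Answer: W W B G R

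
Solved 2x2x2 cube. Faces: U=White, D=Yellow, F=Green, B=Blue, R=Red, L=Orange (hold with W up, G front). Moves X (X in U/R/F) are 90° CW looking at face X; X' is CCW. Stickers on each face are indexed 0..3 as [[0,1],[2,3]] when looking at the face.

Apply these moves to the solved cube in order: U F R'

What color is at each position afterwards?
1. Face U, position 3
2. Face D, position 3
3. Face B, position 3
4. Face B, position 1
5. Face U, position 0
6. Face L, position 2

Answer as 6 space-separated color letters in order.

After move 1 (U): U=WWWW F=RRGG R=BBRR B=OOBB L=GGOO
After move 2 (F): F=GRGR U=WWOG R=WBWR D=RBYY L=GYOY
After move 3 (R'): R=BRWW U=WBOO F=GWGG D=RRYR B=YOBB
Query 1: U[3] = O
Query 2: D[3] = R
Query 3: B[3] = B
Query 4: B[1] = O
Query 5: U[0] = W
Query 6: L[2] = O

Answer: O R B O W O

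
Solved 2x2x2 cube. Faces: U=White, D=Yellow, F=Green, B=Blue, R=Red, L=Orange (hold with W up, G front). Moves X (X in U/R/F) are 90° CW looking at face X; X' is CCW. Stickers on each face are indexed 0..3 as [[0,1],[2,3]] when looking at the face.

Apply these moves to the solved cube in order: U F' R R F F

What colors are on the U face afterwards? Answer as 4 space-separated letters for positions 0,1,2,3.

Answer: W O W G

Derivation:
After move 1 (U): U=WWWW F=RRGG R=BBRR B=OOBB L=GGOO
After move 2 (F'): F=RGRG U=WWBR R=YBYR D=GOYY L=GWOW
After move 3 (R): R=YYRB U=WGBG F=RORY D=GBYO B=ROWB
After move 4 (R): R=RYBY U=WOBY F=RBRO D=GWYR B=GOGB
After move 5 (F): F=RROB U=WOWW R=BYYY D=BRYR L=GGOW
After move 6 (F): F=ORBR U=WOWG R=WYWY D=YBYR L=GBOR
Query: U face = WOWG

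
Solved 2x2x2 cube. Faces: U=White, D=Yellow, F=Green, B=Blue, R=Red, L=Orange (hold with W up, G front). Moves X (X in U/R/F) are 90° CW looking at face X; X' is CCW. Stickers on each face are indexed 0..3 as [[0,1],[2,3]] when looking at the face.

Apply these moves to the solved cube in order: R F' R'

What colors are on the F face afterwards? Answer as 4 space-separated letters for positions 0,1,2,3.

After move 1 (R): R=RRRR U=WGWG F=GYGY D=YBYB B=WBWB
After move 2 (F'): F=YYGG U=WGRR R=BRYR D=OOYB L=OGOW
After move 3 (R'): R=RRBY U=WWRW F=YGGR D=OYYG B=BBOB
Query: F face = YGGR

Answer: Y G G R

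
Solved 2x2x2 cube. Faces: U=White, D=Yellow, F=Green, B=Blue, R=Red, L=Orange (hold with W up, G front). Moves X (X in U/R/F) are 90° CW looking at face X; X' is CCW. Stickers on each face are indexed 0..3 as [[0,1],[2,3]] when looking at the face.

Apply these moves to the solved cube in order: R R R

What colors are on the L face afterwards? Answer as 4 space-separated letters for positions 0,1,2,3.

After move 1 (R): R=RRRR U=WGWG F=GYGY D=YBYB B=WBWB
After move 2 (R): R=RRRR U=WYWY F=GBGB D=YWYW B=GBGB
After move 3 (R): R=RRRR U=WBWB F=GWGW D=YGYG B=YBYB
Query: L face = OOOO

Answer: O O O O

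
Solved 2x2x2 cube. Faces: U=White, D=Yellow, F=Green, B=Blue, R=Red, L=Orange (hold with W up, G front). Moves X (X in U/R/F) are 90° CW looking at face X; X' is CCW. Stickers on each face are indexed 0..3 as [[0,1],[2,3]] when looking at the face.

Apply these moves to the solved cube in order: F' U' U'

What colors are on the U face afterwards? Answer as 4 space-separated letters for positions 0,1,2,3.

Answer: R R W W

Derivation:
After move 1 (F'): F=GGGG U=WWRR R=YRYR D=OOYY L=OWOW
After move 2 (U'): U=WRWR F=OWGG R=GGYR B=YRBB L=BBOW
After move 3 (U'): U=RRWW F=BBGG R=OWYR B=GGBB L=YROW
Query: U face = RRWW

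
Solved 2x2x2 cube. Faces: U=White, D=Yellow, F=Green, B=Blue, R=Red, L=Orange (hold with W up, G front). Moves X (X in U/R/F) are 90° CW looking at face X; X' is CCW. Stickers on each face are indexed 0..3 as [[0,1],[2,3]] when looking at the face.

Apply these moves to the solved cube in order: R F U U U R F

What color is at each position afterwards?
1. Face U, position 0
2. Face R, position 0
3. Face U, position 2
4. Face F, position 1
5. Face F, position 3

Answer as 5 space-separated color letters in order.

Answer: G W B O R

Derivation:
After move 1 (R): R=RRRR U=WGWG F=GYGY D=YBYB B=WBWB
After move 2 (F): F=GGYY U=WGOO R=WRGR D=RRYB L=OYOB
After move 3 (U): U=OWOG F=WRYY R=WBGR B=OYWB L=GGOB
After move 4 (U): U=OOGW F=WBYY R=OYGR B=GGWB L=WROB
After move 5 (U): U=GOWO F=OYYY R=GGGR B=WRWB L=WBOB
After move 6 (R): R=GGRG U=GYWY F=ORYB D=RWYW B=OROB
After move 7 (F): F=YOBR U=GYBB R=WGYG D=RGYW L=WROW
Query 1: U[0] = G
Query 2: R[0] = W
Query 3: U[2] = B
Query 4: F[1] = O
Query 5: F[3] = R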